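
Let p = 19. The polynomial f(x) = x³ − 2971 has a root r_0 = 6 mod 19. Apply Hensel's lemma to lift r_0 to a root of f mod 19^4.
r_3 = 66031 (mod 130321)

Hensel: r_{i+1} = r_i − f(r_i)/f′(r_i) mod 19^{i+2}, where f′(x) = 3x². Iterate:
  r_0 = 6 (mod 19)
  r_1 = 329 (mod 361)
  r_2 = 4300 (mod 6859)
  r_3 = 66031 (mod 130321)
Final: r = 66031 with f(r) ≡ 0 mod 19^4.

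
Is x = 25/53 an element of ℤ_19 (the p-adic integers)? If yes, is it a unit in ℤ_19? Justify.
x ∈ ℤ_19^× (unit); v_19(x) = 0

ℤ_19 = {x ∈ ℚ_19 : v_19(x) ≥ 0} and ℤ_19^× = {x ∈ ℤ_19 : v_19(x) = 0}. Here v_19(25/53) = v_19(num) − v_19(den) = 0; compare against these criteria.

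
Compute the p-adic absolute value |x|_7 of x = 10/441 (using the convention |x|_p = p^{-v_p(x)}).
|10/441|_7 = 49

Step 1 — compute v_7(x) by factoring powers of 7 out of the numerator and denominator: v_7(10/441) = -2. Step 2 — apply |x|_p = p^{-v_p(x)} = 7^{2} = 49.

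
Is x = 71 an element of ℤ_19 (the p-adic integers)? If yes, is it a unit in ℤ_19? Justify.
x ∈ ℤ_19^× (unit); v_19(x) = 0

ℤ_19 = {x ∈ ℚ_19 : v_19(x) ≥ 0} and ℤ_19^× = {x ∈ ℤ_19 : v_19(x) = 0}. Here v_19(71) = v_19(num) − v_19(den) = 0; compare against these criteria.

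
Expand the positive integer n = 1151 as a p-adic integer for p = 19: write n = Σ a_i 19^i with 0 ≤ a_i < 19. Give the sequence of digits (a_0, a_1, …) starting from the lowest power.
(a_0, a_1, …) = (11, 3, 3)

Repeated division by 19 gives the digits low-to-high: 1151 = 11 + 3·19^1 + 3·19^2. Digit sequence: (11, 3, 3).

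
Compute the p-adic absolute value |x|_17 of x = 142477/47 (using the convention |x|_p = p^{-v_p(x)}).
|142477/47|_17 = 1/4913

Step 1 — compute v_17(x) by factoring powers of 17 out of the numerator and denominator: v_17(142477/47) = 3. Step 2 — apply |x|_p = p^{-v_p(x)} = 17^{-3} = 1/4913.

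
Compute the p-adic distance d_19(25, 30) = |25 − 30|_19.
d_19(25, 30) = 1

Step 1 — x − y = 25 − 30 = -5. Step 2 — v_19(-5) = 0 (factor: -5 = −(19^0 · 5); the sign does not affect v_p). Step 3 — |x − y|_19 = 19^{0} = 1.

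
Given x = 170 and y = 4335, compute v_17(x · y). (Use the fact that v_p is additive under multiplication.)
v_17(736950) = 3

v_p(x) = 1 (factor: 170 = 17^1 · 10); v_p(y) = 2 (factor: 4335 = 17^2 · 15). Additivity: v_p(xy) = v_p(x) + v_p(y) = 1 + 2 = 3. (Direct check: xy = 736950 = 17^3 · (150).)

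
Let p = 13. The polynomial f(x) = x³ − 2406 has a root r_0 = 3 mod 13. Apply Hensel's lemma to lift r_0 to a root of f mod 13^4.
r_3 = 9311 (mod 28561)

Hensel: r_{i+1} = r_i − f(r_i)/f′(r_i) mod 13^{i+2}, where f′(x) = 3x². Iterate:
  r_0 = 3 (mod 13)
  r_1 = 16 (mod 169)
  r_2 = 523 (mod 2197)
  r_3 = 9311 (mod 28561)
Final: r = 9311 with f(r) ≡ 0 mod 13^4.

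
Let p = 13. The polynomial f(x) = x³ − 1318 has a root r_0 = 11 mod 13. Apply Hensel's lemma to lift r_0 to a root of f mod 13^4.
r_3 = 14727 (mod 28561)

Hensel: r_{i+1} = r_i − f(r_i)/f′(r_i) mod 13^{i+2}, where f′(x) = 3x². Iterate:
  r_0 = 11 (mod 13)
  r_1 = 24 (mod 169)
  r_2 = 1545 (mod 2197)
  r_3 = 14727 (mod 28561)
Final: r = 14727 with f(r) ≡ 0 mod 13^4.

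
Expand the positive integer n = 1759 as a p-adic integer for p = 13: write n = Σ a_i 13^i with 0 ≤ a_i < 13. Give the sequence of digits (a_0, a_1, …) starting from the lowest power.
(a_0, a_1, …) = (4, 5, 10)

Repeated division by 13 gives the digits low-to-high: 1759 = 4 + 5·13^1 + 10·13^2. Digit sequence: (4, 5, 10).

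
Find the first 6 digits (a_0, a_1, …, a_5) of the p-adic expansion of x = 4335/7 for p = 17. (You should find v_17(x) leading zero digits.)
(a_0, …, a_5) = (0, 0, 7, 7, 2, 12)

v_17(4335/7) = 2, so a_0 = ... = a_1 = 0. Factor out: x = 17^2 · u with u = 15/7 a unit in ℤ_17. Expand u iteratively via a_{v+i} = u_i mod 17, u_{i+1} = (u_i − a_{v+i})/17:
  u_0 = 15/7;  a_2 = 7;  u_1 = (u_0 − 7)/17 = -2/7
  u_1 = -2/7;  a_3 = 7;  u_2 = (u_1 − 7)/17 = -3/7
  u_2 = -3/7;  a_4 = 2;  u_3 = (u_2 − 2)/17 = -1/7
  u_3 = -1/7;  a_5 = 12;  u_4 = (u_3 − 12)/17 = -5/7
Digits: (0, 0, 7, 7, 2, 12).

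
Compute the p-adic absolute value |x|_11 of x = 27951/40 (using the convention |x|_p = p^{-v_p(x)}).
|27951/40|_11 = 1/1331

Step 1 — compute v_11(x) by factoring powers of 11 out of the numerator and denominator: v_11(27951/40) = 3. Step 2 — apply |x|_p = p^{-v_p(x)} = 11^{-3} = 1/1331.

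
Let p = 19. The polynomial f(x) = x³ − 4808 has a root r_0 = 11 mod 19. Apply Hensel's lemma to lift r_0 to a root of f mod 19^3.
r_2 = 3374 (mod 6859)

Hensel: r_{i+1} = r_i − f(r_i)/f′(r_i) mod 19^{i+2}, where f′(x) = 3x². Iterate:
  r_0 = 11 (mod 19)
  r_1 = 125 (mod 361)
  r_2 = 3374 (mod 6859)
Final: r = 3374 with f(r) ≡ 0 mod 19^3.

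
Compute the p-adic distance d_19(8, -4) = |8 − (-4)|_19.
d_19(8, -4) = 1

Step 1 — x − y = 8 − (-4) = 12. Step 2 — v_19(12) = 0 (factor: 12 = (19^0 · 12); the sign does not affect v_p). Step 3 — |x − y|_19 = 19^{0} = 1.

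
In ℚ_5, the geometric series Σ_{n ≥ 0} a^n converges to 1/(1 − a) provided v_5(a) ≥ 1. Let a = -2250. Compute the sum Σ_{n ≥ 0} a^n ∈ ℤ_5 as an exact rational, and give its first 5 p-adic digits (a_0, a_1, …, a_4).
Σ a^n = 1/(1 − a) = 1/2251;  first 5 digits = (1, 0, 0, 2, 1)

v_5(a) = 3 ≥ 1, so the series converges in ℤ_5 to 1/(1 − a) = 1/(1 − (-2250)) = 1/2251. Expand this rational in ℤ_5: compute digits iteratively via d_i = x_i mod 5, x_{i+1} = (x_i − d_i)/5. The first 5 digits are (1, 0, 0, 2, 1).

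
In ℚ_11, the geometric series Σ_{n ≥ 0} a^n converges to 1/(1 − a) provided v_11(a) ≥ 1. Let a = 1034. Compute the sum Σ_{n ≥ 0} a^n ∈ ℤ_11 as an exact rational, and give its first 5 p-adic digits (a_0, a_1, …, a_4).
Σ a^n = 1/(1 − a) = -1/1033;  first 5 digits = (1, 6, 0, 8, 8)

v_11(a) = 1 ≥ 1, so the series converges in ℤ_11 to 1/(1 − a) = 1/(1 − 1034) = -1/1033. Expand this rational in ℤ_11: compute digits iteratively via d_i = x_i mod 11, x_{i+1} = (x_i − d_i)/11. The first 5 digits are (1, 6, 0, 8, 8).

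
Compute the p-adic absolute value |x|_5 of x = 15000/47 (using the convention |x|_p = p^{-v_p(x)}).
|15000/47|_5 = 1/625

Step 1 — compute v_5(x) by factoring powers of 5 out of the numerator and denominator: v_5(15000/47) = 4. Step 2 — apply |x|_p = p^{-v_p(x)} = 5^{-4} = 1/625.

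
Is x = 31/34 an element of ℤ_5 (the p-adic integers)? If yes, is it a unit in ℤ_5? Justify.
x ∈ ℤ_5^× (unit); v_5(x) = 0

ℤ_5 = {x ∈ ℚ_5 : v_5(x) ≥ 0} and ℤ_5^× = {x ∈ ℤ_5 : v_5(x) = 0}. Here v_5(31/34) = v_5(num) − v_5(den) = 0; compare against these criteria.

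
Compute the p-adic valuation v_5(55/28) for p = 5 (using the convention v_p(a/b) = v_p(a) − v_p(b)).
v_5(55/28) = 1

Factor powers of 5 from the numerator and denominator of the reduced fraction: 55 = 5^1 · 11 and 28 = 5^0 · 28. Apply v_p(a/b) = v_p(a) − v_p(b): v_5(55/28) = 1 − 0 = 1.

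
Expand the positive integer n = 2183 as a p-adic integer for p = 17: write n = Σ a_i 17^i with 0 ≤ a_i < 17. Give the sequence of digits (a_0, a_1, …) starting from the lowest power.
(a_0, a_1, …) = (7, 9, 7)

Repeated division by 17 gives the digits low-to-high: 2183 = 7 + 9·17^1 + 7·17^2. Digit sequence: (7, 9, 7).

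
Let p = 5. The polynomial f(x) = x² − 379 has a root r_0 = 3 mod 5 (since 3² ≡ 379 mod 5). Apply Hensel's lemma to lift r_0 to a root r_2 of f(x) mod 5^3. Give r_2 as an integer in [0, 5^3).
r_2 = 123 (mod 125)

Hensel's recurrence: r_{i+1} = r_i − f(r_i)·(f′(r_i))^{-1} mod 5^{i+2}, with f′(x) = 2x. Iterate:
  r_0 = 3 (mod 5)
  r_1 = 23 (mod 25)
  r_2 = 123 (mod 125)
Final: r_2 = 123, and one checks f(r_2) ≡ 0 mod 5^3.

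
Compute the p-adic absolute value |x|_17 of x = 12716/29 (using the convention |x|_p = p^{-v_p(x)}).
|12716/29|_17 = 1/289

Step 1 — compute v_17(x) by factoring powers of 17 out of the numerator and denominator: v_17(12716/29) = 2. Step 2 — apply |x|_p = p^{-v_p(x)} = 17^{-2} = 1/289.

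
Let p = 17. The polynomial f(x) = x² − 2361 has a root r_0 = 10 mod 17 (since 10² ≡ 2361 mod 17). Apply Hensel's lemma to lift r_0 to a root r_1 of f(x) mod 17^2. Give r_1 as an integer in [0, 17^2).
r_1 = 282 (mod 289)

Hensel's recurrence: r_{i+1} = r_i − f(r_i)·(f′(r_i))^{-1} mod 17^{i+2}, with f′(x) = 2x. Iterate:
  r_0 = 10 (mod 17)
  r_1 = 282 (mod 289)
Final: r_1 = 282, and one checks f(r_1) ≡ 0 mod 17^2.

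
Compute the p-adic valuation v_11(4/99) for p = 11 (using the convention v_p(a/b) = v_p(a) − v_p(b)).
v_11(4/99) = -1

Factor powers of 11 from the numerator and denominator of the reduced fraction: 4 = 11^0 · 4 and 99 = 11^1 · 9. Apply v_p(a/b) = v_p(a) − v_p(b): v_11(4/99) = 0 − 1 = -1.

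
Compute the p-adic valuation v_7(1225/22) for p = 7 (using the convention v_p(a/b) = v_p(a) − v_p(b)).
v_7(1225/22) = 2

Factor powers of 7 from the numerator and denominator of the reduced fraction: 1225 = 7^2 · 25 and 22 = 7^0 · 22. Apply v_p(a/b) = v_p(a) − v_p(b): v_7(1225/22) = 2 − 0 = 2.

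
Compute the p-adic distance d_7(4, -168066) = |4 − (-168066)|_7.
d_7(4, -168066) = 1/16807

Step 1 — x − y = 4 − (-168066) = 168070. Step 2 — v_7(168070) = 5 (factor: 168070 = (7^5 · 10); the sign does not affect v_p). Step 3 — |x − y|_7 = 7^{-5} = 1/16807.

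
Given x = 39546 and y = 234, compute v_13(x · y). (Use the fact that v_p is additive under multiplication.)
v_13(9253764) = 4

v_p(x) = 3 (factor: 39546 = 13^3 · 18); v_p(y) = 1 (factor: 234 = 13^1 · 18). Additivity: v_p(xy) = v_p(x) + v_p(y) = 3 + 1 = 4. (Direct check: xy = 9253764 = 13^4 · (324).)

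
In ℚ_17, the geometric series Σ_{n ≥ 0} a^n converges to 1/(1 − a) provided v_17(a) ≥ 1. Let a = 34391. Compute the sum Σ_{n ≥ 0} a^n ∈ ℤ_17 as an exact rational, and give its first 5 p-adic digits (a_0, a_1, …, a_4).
Σ a^n = 1/(1 − a) = -1/34390;  first 5 digits = (1, 0, 0, 7, 0)

v_17(a) = 3 ≥ 1, so the series converges in ℤ_17 to 1/(1 − a) = 1/(1 − 34391) = -1/34390. Expand this rational in ℤ_17: compute digits iteratively via d_i = x_i mod 17, x_{i+1} = (x_i − d_i)/17. The first 5 digits are (1, 0, 0, 7, 0).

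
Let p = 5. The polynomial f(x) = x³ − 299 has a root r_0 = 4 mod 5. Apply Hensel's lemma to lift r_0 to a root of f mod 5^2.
r_1 = 24 (mod 25)

Hensel: r_{i+1} = r_i − f(r_i)/f′(r_i) mod 5^{i+2}, where f′(x) = 3x². Iterate:
  r_0 = 4 (mod 5)
  r_1 = 24 (mod 25)
Final: r = 24 with f(r) ≡ 0 mod 5^2.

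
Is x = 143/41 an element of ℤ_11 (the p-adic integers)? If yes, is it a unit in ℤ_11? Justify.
x ∈ ℤ_11 but not a unit; v_11(x) = 1 > 0

ℤ_11 = {x ∈ ℚ_11 : v_11(x) ≥ 0} and ℤ_11^× = {x ∈ ℤ_11 : v_11(x) = 0}. Here v_11(143/41) = v_11(num) − v_11(den) = 1; compare against these criteria.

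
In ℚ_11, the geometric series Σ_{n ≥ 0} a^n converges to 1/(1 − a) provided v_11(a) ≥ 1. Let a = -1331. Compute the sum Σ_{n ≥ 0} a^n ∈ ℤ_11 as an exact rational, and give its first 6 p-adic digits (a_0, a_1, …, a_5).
Σ a^n = 1/(1 − a) = 1/1332;  first 6 digits = (1, 0, 0, 10, 10, 10)

v_11(a) = 3 ≥ 1, so the series converges in ℤ_11 to 1/(1 − a) = 1/(1 − (-1331)) = 1/1332. Expand this rational in ℤ_11: compute digits iteratively via d_i = x_i mod 11, x_{i+1} = (x_i − d_i)/11. The first 6 digits are (1, 0, 0, 10, 10, 10).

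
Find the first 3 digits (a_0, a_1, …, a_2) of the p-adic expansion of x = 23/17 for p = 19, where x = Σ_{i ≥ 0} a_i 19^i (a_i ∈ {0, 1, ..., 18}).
(a_0, …, a_2) = (17, 7, 13)

v_19(23/17) = 0 (numerator and denominator both coprime to 19), so x ∈ ℤ_19^×. Compute digits iteratively via a_i = x_i mod 19, x_{i+1} = (x_i − a_i)/19, with x_0 = x:
  x_0 = 23/17;  a_0 = 17;  x_1 = (x_0 − 17)/19 = -14/17
  x_1 = -14/17;  a_1 = 7;  x_2 = (x_1 − 7)/19 = -7/17
  x_2 = -7/17;  a_2 = 13;  x_3 = (x_2 − 13)/19 = -12/17
Digits: (17, 7, 13).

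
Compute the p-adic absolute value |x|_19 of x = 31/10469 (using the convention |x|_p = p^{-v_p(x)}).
|31/10469|_19 = 361

Step 1 — compute v_19(x) by factoring powers of 19 out of the numerator and denominator: v_19(31/10469) = -2. Step 2 — apply |x|_p = p^{-v_p(x)} = 19^{2} = 361.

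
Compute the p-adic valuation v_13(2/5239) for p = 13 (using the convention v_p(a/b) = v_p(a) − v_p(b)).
v_13(2/5239) = -2

Factor powers of 13 from the numerator and denominator of the reduced fraction: 2 = 13^0 · 2 and 5239 = 13^2 · 31. Apply v_p(a/b) = v_p(a) − v_p(b): v_13(2/5239) = 0 − 2 = -2.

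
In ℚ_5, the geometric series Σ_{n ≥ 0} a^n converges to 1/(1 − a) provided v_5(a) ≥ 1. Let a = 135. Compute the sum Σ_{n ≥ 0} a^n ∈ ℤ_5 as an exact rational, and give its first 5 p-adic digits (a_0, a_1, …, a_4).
Σ a^n = 1/(1 − a) = -1/134;  first 5 digits = (1, 2, 4, 4, 1)

v_5(a) = 1 ≥ 1, so the series converges in ℤ_5 to 1/(1 − a) = 1/(1 − 135) = -1/134. Expand this rational in ℤ_5: compute digits iteratively via d_i = x_i mod 5, x_{i+1} = (x_i − d_i)/5. The first 5 digits are (1, 2, 4, 4, 1).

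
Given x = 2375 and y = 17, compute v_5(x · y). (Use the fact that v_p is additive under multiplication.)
v_5(40375) = 3

v_p(x) = 3 (factor: 2375 = 5^3 · 19); v_p(y) = 0 (factor: 17 = 5^0 · 17). Additivity: v_p(xy) = v_p(x) + v_p(y) = 3 + 0 = 3. (Direct check: xy = 40375 = 5^3 · (323).)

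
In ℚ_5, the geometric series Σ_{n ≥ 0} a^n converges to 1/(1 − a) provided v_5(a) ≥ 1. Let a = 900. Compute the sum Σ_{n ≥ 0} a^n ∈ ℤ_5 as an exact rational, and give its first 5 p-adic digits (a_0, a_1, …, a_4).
Σ a^n = 1/(1 − a) = -1/899;  first 5 digits = (1, 0, 1, 2, 2)

v_5(a) = 2 ≥ 1, so the series converges in ℤ_5 to 1/(1 − a) = 1/(1 − 900) = -1/899. Expand this rational in ℤ_5: compute digits iteratively via d_i = x_i mod 5, x_{i+1} = (x_i − d_i)/5. The first 5 digits are (1, 0, 1, 2, 2).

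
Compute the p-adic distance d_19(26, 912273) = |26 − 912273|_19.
d_19(26, 912273) = 1/130321

Step 1 — x − y = 26 − 912273 = -912247. Step 2 — v_19(-912247) = 4 (factor: -912247 = −(19^4 · 7); the sign does not affect v_p). Step 3 — |x − y|_19 = 19^{-4} = 1/130321.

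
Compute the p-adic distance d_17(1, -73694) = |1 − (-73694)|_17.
d_17(1, -73694) = 1/4913

Step 1 — x − y = 1 − (-73694) = 73695. Step 2 — v_17(73695) = 3 (factor: 73695 = (17^3 · 15); the sign does not affect v_p). Step 3 — |x − y|_17 = 17^{-3} = 1/4913.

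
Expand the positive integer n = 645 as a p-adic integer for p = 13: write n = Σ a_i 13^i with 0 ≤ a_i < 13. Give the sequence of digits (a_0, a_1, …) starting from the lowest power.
(a_0, a_1, …) = (8, 10, 3)

Repeated division by 13 gives the digits low-to-high: 645 = 8 + 10·13^1 + 3·13^2. Digit sequence: (8, 10, 3).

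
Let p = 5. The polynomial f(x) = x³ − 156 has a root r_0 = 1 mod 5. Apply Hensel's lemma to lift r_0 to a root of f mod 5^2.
r_1 = 11 (mod 25)

Hensel: r_{i+1} = r_i − f(r_i)/f′(r_i) mod 5^{i+2}, where f′(x) = 3x². Iterate:
  r_0 = 1 (mod 5)
  r_1 = 11 (mod 25)
Final: r = 11 with f(r) ≡ 0 mod 5^2.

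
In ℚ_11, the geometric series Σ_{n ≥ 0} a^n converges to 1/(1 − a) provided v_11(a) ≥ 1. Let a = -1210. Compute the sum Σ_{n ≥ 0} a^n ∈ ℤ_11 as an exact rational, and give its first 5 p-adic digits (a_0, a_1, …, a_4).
Σ a^n = 1/(1 − a) = 1/1211;  first 5 digits = (1, 0, 1, 10, 0)

v_11(a) = 2 ≥ 1, so the series converges in ℤ_11 to 1/(1 − a) = 1/(1 − (-1210)) = 1/1211. Expand this rational in ℤ_11: compute digits iteratively via d_i = x_i mod 11, x_{i+1} = (x_i − d_i)/11. The first 5 digits are (1, 0, 1, 10, 0).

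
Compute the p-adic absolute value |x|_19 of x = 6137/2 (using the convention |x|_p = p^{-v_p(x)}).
|6137/2|_19 = 1/361

Step 1 — compute v_19(x) by factoring powers of 19 out of the numerator and denominator: v_19(6137/2) = 2. Step 2 — apply |x|_p = p^{-v_p(x)} = 19^{-2} = 1/361.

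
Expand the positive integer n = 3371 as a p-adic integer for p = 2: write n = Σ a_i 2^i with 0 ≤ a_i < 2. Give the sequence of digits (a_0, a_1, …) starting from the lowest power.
(a_0, a_1, …) = (1, 1, 0, 1, 0, 1, 0, 0, 1, 0, 1, 1)

Repeated division by 2 gives the digits low-to-high: 3371 = 1 + 1·2^1 + 1·2^3 + 1·2^5 + 1·2^8 + 1·2^10 + 1·2^11. Digit sequence: (1, 1, 0, 1, 0, 1, 0, 0, 1, 0, 1, 1).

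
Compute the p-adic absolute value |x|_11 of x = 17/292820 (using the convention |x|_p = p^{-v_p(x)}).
|17/292820|_11 = 14641

Step 1 — compute v_11(x) by factoring powers of 11 out of the numerator and denominator: v_11(17/292820) = -4. Step 2 — apply |x|_p = p^{-v_p(x)} = 11^{4} = 14641.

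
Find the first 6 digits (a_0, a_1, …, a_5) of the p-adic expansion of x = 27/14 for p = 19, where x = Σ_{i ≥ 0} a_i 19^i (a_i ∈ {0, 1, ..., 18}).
(a_0, …, a_5) = (6, 12, 17, 14, 6, 1)

v_19(27/14) = 0 (numerator and denominator both coprime to 19), so x ∈ ℤ_19^×. Compute digits iteratively via a_i = x_i mod 19, x_{i+1} = (x_i − a_i)/19, with x_0 = x:
  x_0 = 27/14;  a_0 = 6;  x_1 = (x_0 − 6)/19 = -3/14
  x_1 = -3/14;  a_1 = 12;  x_2 = (x_1 − 12)/19 = -9/14
  x_2 = -9/14;  a_2 = 17;  x_3 = (x_2 − 17)/19 = -13/14
  x_3 = -13/14;  a_3 = 14;  x_4 = (x_3 − 14)/19 = -11/14
  x_4 = -11/14;  a_4 = 6;  x_5 = (x_4 − 6)/19 = -5/14
  x_5 = -5/14;  a_5 = 1;  x_6 = (x_5 − 1)/19 = -1/14
Digits: (6, 12, 17, 14, 6, 1).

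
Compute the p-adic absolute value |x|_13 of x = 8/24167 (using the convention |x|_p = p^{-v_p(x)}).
|8/24167|_13 = 2197

Step 1 — compute v_13(x) by factoring powers of 13 out of the numerator and denominator: v_13(8/24167) = -3. Step 2 — apply |x|_p = p^{-v_p(x)} = 13^{3} = 2197.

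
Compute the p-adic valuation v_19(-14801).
v_19(-14801) = 2

v_19(n) is the largest exponent k such that 19^k divides n. Factor out: -14801 = -19^2 · 41. (Sign doesn't affect v_p.) So v_19(-14801) = 2.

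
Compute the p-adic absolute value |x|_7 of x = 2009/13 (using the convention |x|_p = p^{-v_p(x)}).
|2009/13|_7 = 1/49

Step 1 — compute v_7(x) by factoring powers of 7 out of the numerator and denominator: v_7(2009/13) = 2. Step 2 — apply |x|_p = p^{-v_p(x)} = 7^{-2} = 1/49.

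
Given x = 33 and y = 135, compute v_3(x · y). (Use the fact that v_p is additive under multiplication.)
v_3(4455) = 4

v_p(x) = 1 (factor: 33 = 3^1 · 11); v_p(y) = 3 (factor: 135 = 3^3 · 5). Additivity: v_p(xy) = v_p(x) + v_p(y) = 1 + 3 = 4. (Direct check: xy = 4455 = 3^4 · (55).)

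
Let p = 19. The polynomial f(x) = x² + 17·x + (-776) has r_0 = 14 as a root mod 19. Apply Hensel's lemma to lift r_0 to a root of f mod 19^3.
r_2 = 3776 (mod 6859)

Hensel: r_{i+1} = r_i − f(r_i)·(f′(r_i))^{-1} mod 19^{i+2}, f′(x) = 2x + 17. Iterate:
  r_0 = 14 (mod 19)
  r_1 = 166 (mod 361)
  r_2 = 3776 (mod 6859)
Final: r = 3776 satisfies f(r) ≡ 0 mod 19^3.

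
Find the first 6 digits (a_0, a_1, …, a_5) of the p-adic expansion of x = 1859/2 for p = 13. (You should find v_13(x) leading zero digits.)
(a_0, …, a_5) = (0, 0, 12, 6, 6, 6)

v_13(1859/2) = 2, so a_0 = ... = a_1 = 0. Factor out: x = 13^2 · u with u = 11/2 a unit in ℤ_13. Expand u iteratively via a_{v+i} = u_i mod 13, u_{i+1} = (u_i − a_{v+i})/13:
  u_0 = 11/2;  a_2 = 12;  u_1 = (u_0 − 12)/13 = -1/2
  u_1 = -1/2;  a_3 = 6;  u_2 = (u_1 − 6)/13 = -1/2
  u_2 = -1/2;  a_4 = 6;  u_3 = (u_2 − 6)/13 = -1/2
  u_3 = -1/2;  a_5 = 6;  u_4 = (u_3 − 6)/13 = -1/2
Digits: (0, 0, 12, 6, 6, 6).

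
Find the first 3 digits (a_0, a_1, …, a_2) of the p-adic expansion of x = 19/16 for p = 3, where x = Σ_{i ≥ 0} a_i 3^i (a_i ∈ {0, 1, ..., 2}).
(a_0, …, a_2) = (1, 1, 1)

v_3(19/16) = 0 (numerator and denominator both coprime to 3), so x ∈ ℤ_3^×. Compute digits iteratively via a_i = x_i mod 3, x_{i+1} = (x_i − a_i)/3, with x_0 = x:
  x_0 = 19/16;  a_0 = 1;  x_1 = (x_0 − 1)/3 = 1/16
  x_1 = 1/16;  a_1 = 1;  x_2 = (x_1 − 1)/3 = -5/16
  x_2 = -5/16;  a_2 = 1;  x_3 = (x_2 − 1)/3 = -7/16
Digits: (1, 1, 1).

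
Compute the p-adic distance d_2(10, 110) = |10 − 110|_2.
d_2(10, 110) = 1/4

Step 1 — x − y = 10 − 110 = -100. Step 2 — v_2(-100) = 2 (factor: -100 = −(2^2 · 25); the sign does not affect v_p). Step 3 — |x − y|_2 = 2^{-2} = 1/4.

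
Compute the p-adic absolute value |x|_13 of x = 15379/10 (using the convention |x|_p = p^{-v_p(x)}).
|15379/10|_13 = 1/2197

Step 1 — compute v_13(x) by factoring powers of 13 out of the numerator and denominator: v_13(15379/10) = 3. Step 2 — apply |x|_p = p^{-v_p(x)} = 13^{-3} = 1/2197.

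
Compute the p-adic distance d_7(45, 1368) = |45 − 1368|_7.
d_7(45, 1368) = 1/49

Step 1 — x − y = 45 − 1368 = -1323. Step 2 — v_7(-1323) = 2 (factor: -1323 = −(7^2 · 27); the sign does not affect v_p). Step 3 — |x − y|_7 = 7^{-2} = 1/49.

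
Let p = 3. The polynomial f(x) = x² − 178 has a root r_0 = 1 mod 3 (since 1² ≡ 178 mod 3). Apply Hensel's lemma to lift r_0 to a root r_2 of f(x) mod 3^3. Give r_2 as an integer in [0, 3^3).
r_2 = 4 (mod 27)

Hensel's recurrence: r_{i+1} = r_i − f(r_i)·(f′(r_i))^{-1} mod 3^{i+2}, with f′(x) = 2x. Iterate:
  r_0 = 1 (mod 3)
  r_1 = 4 (mod 9)
  r_2 = 4 (mod 27)
Final: r_2 = 4, and one checks f(r_2) ≡ 0 mod 3^3.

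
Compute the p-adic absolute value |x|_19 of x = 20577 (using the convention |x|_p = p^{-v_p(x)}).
|20577|_19 = 1/6859

Step 1 — compute v_19(x) by factoring powers of 19 out of the numerator and denominator: v_19(20577) = 3. Step 2 — apply |x|_p = p^{-v_p(x)} = 19^{-3} = 1/6859.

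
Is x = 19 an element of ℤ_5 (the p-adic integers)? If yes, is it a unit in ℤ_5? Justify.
x ∈ ℤ_5^× (unit); v_5(x) = 0

ℤ_5 = {x ∈ ℚ_5 : v_5(x) ≥ 0} and ℤ_5^× = {x ∈ ℤ_5 : v_5(x) = 0}. Here v_5(19) = v_5(num) − v_5(den) = 0; compare against these criteria.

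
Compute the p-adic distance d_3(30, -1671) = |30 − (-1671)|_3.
d_3(30, -1671) = 1/243

Step 1 — x − y = 30 − (-1671) = 1701. Step 2 — v_3(1701) = 5 (factor: 1701 = (3^5 · 7); the sign does not affect v_p). Step 3 — |x − y|_3 = 3^{-5} = 1/243.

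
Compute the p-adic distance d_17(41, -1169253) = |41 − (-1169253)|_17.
d_17(41, -1169253) = 1/83521

Step 1 — x − y = 41 − (-1169253) = 1169294. Step 2 — v_17(1169294) = 4 (factor: 1169294 = (17^4 · 14); the sign does not affect v_p). Step 3 — |x − y|_17 = 17^{-4} = 1/83521.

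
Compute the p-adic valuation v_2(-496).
v_2(-496) = 4

v_2(n) is the largest exponent k such that 2^k divides n. Factor out: -496 = -2^4 · 31. (Sign doesn't affect v_p.) So v_2(-496) = 4.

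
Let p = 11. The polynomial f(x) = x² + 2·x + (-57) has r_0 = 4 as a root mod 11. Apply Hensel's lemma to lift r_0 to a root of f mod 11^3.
r_2 = 697 (mod 1331)

Hensel: r_{i+1} = r_i − f(r_i)·(f′(r_i))^{-1} mod 11^{i+2}, f′(x) = 2x + 2. Iterate:
  r_0 = 4 (mod 11)
  r_1 = 92 (mod 121)
  r_2 = 697 (mod 1331)
Final: r = 697 satisfies f(r) ≡ 0 mod 11^3.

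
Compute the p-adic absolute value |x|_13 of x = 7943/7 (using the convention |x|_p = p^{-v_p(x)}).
|7943/7|_13 = 1/169

Step 1 — compute v_13(x) by factoring powers of 13 out of the numerator and denominator: v_13(7943/7) = 2. Step 2 — apply |x|_p = p^{-v_p(x)} = 13^{-2} = 1/169.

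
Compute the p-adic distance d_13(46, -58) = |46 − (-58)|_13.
d_13(46, -58) = 1/13

Step 1 — x − y = 46 − (-58) = 104. Step 2 — v_13(104) = 1 (factor: 104 = (13^1 · 8); the sign does not affect v_p). Step 3 — |x − y|_13 = 13^{-1} = 1/13.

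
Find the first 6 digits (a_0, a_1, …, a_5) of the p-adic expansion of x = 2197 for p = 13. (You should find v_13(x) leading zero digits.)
(a_0, …, a_5) = (0, 0, 0, 1, 0, 0)

v_13(2197) = 3, so a_0 = ... = a_2 = 0. Factor out: x = 13^3 · u with u = 1 a unit in ℤ_13. Expand u iteratively via a_{v+i} = u_i mod 13, u_{i+1} = (u_i − a_{v+i})/13:
  u_0 = 1;  a_3 = 1;  u_1 = (u_0 − 1)/13 = 0
  u_1 = 0;  a_4 = 0;  u_2 = (u_1 − 0)/13 = 0
  u_2 = 0;  a_5 = 0;  u_3 = (u_2 − 0)/13 = 0
Digits: (0, 0, 0, 1, 0, 0).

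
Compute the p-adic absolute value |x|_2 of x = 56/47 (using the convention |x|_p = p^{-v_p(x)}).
|56/47|_2 = 1/8

Step 1 — compute v_2(x) by factoring powers of 2 out of the numerator and denominator: v_2(56/47) = 3. Step 2 — apply |x|_p = p^{-v_p(x)} = 2^{-3} = 1/8.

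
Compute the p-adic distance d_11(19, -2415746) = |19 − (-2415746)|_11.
d_11(19, -2415746) = 1/161051

Step 1 — x − y = 19 − (-2415746) = 2415765. Step 2 — v_11(2415765) = 5 (factor: 2415765 = (11^5 · 15); the sign does not affect v_p). Step 3 — |x − y|_11 = 11^{-5} = 1/161051.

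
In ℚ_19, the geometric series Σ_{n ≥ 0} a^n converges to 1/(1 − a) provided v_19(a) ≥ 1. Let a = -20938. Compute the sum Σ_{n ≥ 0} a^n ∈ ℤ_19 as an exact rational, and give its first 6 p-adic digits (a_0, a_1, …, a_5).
Σ a^n = 1/(1 − a) = 1/20939;  first 6 digits = (1, 0, 18, 15, 0, 6)

v_19(a) = 2 ≥ 1, so the series converges in ℤ_19 to 1/(1 − a) = 1/(1 − (-20938)) = 1/20939. Expand this rational in ℤ_19: compute digits iteratively via d_i = x_i mod 19, x_{i+1} = (x_i − d_i)/19. The first 6 digits are (1, 0, 18, 15, 0, 6).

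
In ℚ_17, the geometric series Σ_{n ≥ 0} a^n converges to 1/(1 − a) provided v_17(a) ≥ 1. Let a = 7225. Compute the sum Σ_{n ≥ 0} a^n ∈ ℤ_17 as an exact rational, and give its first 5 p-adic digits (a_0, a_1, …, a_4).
Σ a^n = 1/(1 − a) = -1/7224;  first 5 digits = (1, 0, 8, 1, 13)

v_17(a) = 2 ≥ 1, so the series converges in ℤ_17 to 1/(1 − a) = 1/(1 − 7225) = -1/7224. Expand this rational in ℤ_17: compute digits iteratively via d_i = x_i mod 17, x_{i+1} = (x_i − d_i)/17. The first 5 digits are (1, 0, 8, 1, 13).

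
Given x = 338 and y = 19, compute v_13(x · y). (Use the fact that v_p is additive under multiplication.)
v_13(6422) = 2

v_p(x) = 2 (factor: 338 = 13^2 · 2); v_p(y) = 0 (factor: 19 = 13^0 · 19). Additivity: v_p(xy) = v_p(x) + v_p(y) = 2 + 0 = 2. (Direct check: xy = 6422 = 13^2 · (38).)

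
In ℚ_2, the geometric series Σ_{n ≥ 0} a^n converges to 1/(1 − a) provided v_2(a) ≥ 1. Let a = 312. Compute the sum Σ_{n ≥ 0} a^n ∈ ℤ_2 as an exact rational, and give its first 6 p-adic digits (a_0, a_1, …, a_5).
Σ a^n = 1/(1 − a) = -1/311;  first 6 digits = (1, 0, 0, 1, 1, 1)

v_2(a) = 3 ≥ 1, so the series converges in ℤ_2 to 1/(1 − a) = 1/(1 − 312) = -1/311. Expand this rational in ℤ_2: compute digits iteratively via d_i = x_i mod 2, x_{i+1} = (x_i − d_i)/2. The first 6 digits are (1, 0, 0, 1, 1, 1).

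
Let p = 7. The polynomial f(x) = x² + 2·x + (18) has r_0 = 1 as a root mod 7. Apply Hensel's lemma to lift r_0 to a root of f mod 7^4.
r_3 = 1870 (mod 2401)

Hensel: r_{i+1} = r_i − f(r_i)·(f′(r_i))^{-1} mod 7^{i+2}, f′(x) = 2x + 2. Iterate:
  r_0 = 1 (mod 7)
  r_1 = 8 (mod 49)
  r_2 = 155 (mod 343)
  r_3 = 1870 (mod 2401)
Final: r = 1870 satisfies f(r) ≡ 0 mod 7^4.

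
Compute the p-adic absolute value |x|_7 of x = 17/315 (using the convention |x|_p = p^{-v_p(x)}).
|17/315|_7 = 7

Step 1 — compute v_7(x) by factoring powers of 7 out of the numerator and denominator: v_7(17/315) = -1. Step 2 — apply |x|_p = p^{-v_p(x)} = 7^{1} = 7.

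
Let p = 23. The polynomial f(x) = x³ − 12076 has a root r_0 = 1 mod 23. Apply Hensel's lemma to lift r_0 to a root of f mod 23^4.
r_3 = 82847 (mod 279841)

Hensel: r_{i+1} = r_i − f(r_i)/f′(r_i) mod 23^{i+2}, where f′(x) = 3x². Iterate:
  r_0 = 1 (mod 23)
  r_1 = 323 (mod 529)
  r_2 = 9845 (mod 12167)
  r_3 = 82847 (mod 279841)
Final: r = 82847 with f(r) ≡ 0 mod 23^4.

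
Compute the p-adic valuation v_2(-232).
v_2(-232) = 3

v_2(n) is the largest exponent k such that 2^k divides n. Factor out: -232 = -2^3 · 29. (Sign doesn't affect v_p.) So v_2(-232) = 3.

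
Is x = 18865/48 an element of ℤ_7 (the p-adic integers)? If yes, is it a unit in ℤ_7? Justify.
x ∈ ℤ_7 but not a unit; v_7(x) = 3 > 0

ℤ_7 = {x ∈ ℚ_7 : v_7(x) ≥ 0} and ℤ_7^× = {x ∈ ℤ_7 : v_7(x) = 0}. Here v_7(18865/48) = v_7(num) − v_7(den) = 3; compare against these criteria.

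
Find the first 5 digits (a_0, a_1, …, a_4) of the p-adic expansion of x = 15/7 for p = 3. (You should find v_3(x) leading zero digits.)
(a_0, …, a_4) = (0, 2, 0, 2, 1)

v_3(15/7) = 1, so a_0 = ... = a_0 = 0. Factor out: x = 3^1 · u with u = 5/7 a unit in ℤ_3. Expand u iteratively via a_{v+i} = u_i mod 3, u_{i+1} = (u_i − a_{v+i})/3:
  u_0 = 5/7;  a_1 = 2;  u_1 = (u_0 − 2)/3 = -3/7
  u_1 = -3/7;  a_2 = 0;  u_2 = (u_1 − 0)/3 = -1/7
  u_2 = -1/7;  a_3 = 2;  u_3 = (u_2 − 2)/3 = -5/7
  u_3 = -5/7;  a_4 = 1;  u_4 = (u_3 − 1)/3 = -4/7
Digits: (0, 2, 0, 2, 1).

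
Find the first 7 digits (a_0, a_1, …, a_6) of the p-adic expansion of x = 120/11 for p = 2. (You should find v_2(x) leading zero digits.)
(a_0, …, a_6) = (0, 0, 0, 1, 0, 1, 1)

v_2(120/11) = 3, so a_0 = ... = a_2 = 0. Factor out: x = 2^3 · u with u = 15/11 a unit in ℤ_2. Expand u iteratively via a_{v+i} = u_i mod 2, u_{i+1} = (u_i − a_{v+i})/2:
  u_0 = 15/11;  a_3 = 1;  u_1 = (u_0 − 1)/2 = 2/11
  u_1 = 2/11;  a_4 = 0;  u_2 = (u_1 − 0)/2 = 1/11
  u_2 = 1/11;  a_5 = 1;  u_3 = (u_2 − 1)/2 = -5/11
  u_3 = -5/11;  a_6 = 1;  u_4 = (u_3 − 1)/2 = -8/11
Digits: (0, 0, 0, 1, 0, 1, 1).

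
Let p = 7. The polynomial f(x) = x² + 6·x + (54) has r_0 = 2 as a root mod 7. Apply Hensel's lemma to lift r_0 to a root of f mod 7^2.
r_1 = 44 (mod 49)

Hensel: r_{i+1} = r_i − f(r_i)·(f′(r_i))^{-1} mod 7^{i+2}, f′(x) = 2x + 6. Iterate:
  r_0 = 2 (mod 7)
  r_1 = 44 (mod 49)
Final: r = 44 satisfies f(r) ≡ 0 mod 7^2.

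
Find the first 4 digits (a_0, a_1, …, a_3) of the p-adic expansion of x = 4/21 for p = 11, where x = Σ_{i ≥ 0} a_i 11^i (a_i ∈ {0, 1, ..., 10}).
(a_0, …, a_3) = (7, 2, 5, 10)

v_11(4/21) = 0 (numerator and denominator both coprime to 11), so x ∈ ℤ_11^×. Compute digits iteratively via a_i = x_i mod 11, x_{i+1} = (x_i − a_i)/11, with x_0 = x:
  x_0 = 4/21;  a_0 = 7;  x_1 = (x_0 − 7)/11 = -13/21
  x_1 = -13/21;  a_1 = 2;  x_2 = (x_1 − 2)/11 = -5/21
  x_2 = -5/21;  a_2 = 5;  x_3 = (x_2 − 5)/11 = -10/21
  x_3 = -10/21;  a_3 = 10;  x_4 = (x_3 − 10)/11 = -20/21
Digits: (7, 2, 5, 10).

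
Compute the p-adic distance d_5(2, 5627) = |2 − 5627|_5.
d_5(2, 5627) = 1/625

Step 1 — x − y = 2 − 5627 = -5625. Step 2 — v_5(-5625) = 4 (factor: -5625 = −(5^4 · 9); the sign does not affect v_p). Step 3 — |x − y|_5 = 5^{-4} = 1/625.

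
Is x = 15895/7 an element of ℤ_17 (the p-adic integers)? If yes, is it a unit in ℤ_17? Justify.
x ∈ ℤ_17 but not a unit; v_17(x) = 2 > 0

ℤ_17 = {x ∈ ℚ_17 : v_17(x) ≥ 0} and ℤ_17^× = {x ∈ ℤ_17 : v_17(x) = 0}. Here v_17(15895/7) = v_17(num) − v_17(den) = 2; compare against these criteria.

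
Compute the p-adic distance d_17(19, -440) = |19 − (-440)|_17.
d_17(19, -440) = 1/17

Step 1 — x − y = 19 − (-440) = 459. Step 2 — v_17(459) = 1 (factor: 459 = (17^1 · 27); the sign does not affect v_p). Step 3 — |x − y|_17 = 17^{-1} = 1/17.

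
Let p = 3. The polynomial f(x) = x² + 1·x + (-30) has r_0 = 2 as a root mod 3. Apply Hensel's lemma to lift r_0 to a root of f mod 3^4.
r_3 = 5 (mod 81)

Hensel: r_{i+1} = r_i − f(r_i)·(f′(r_i))^{-1} mod 3^{i+2}, f′(x) = 2x + 1. Iterate:
  r_0 = 2 (mod 3)
  r_1 = 5 (mod 9)
  r_2 = 5 (mod 27)
  r_3 = 5 (mod 81)
Final: r = 5 satisfies f(r) ≡ 0 mod 3^4.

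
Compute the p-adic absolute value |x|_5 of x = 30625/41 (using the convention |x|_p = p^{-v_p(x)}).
|30625/41|_5 = 1/625

Step 1 — compute v_5(x) by factoring powers of 5 out of the numerator and denominator: v_5(30625/41) = 4. Step 2 — apply |x|_p = p^{-v_p(x)} = 5^{-4} = 1/625.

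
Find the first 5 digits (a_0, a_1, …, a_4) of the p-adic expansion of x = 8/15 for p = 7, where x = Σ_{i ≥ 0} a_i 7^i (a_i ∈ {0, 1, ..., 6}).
(a_0, …, a_4) = (1, 6, 1, 3, 0)

v_7(8/15) = 0 (numerator and denominator both coprime to 7), so x ∈ ℤ_7^×. Compute digits iteratively via a_i = x_i mod 7, x_{i+1} = (x_i − a_i)/7, with x_0 = x:
  x_0 = 8/15;  a_0 = 1;  x_1 = (x_0 − 1)/7 = -1/15
  x_1 = -1/15;  a_1 = 6;  x_2 = (x_1 − 6)/7 = -13/15
  x_2 = -13/15;  a_2 = 1;  x_3 = (x_2 − 1)/7 = -4/15
  x_3 = -4/15;  a_3 = 3;  x_4 = (x_3 − 3)/7 = -7/15
  x_4 = -7/15;  a_4 = 0;  x_5 = (x_4 − 0)/7 = -1/15
Digits: (1, 6, 1, 3, 0).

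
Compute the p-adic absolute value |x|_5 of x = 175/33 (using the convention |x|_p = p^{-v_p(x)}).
|175/33|_5 = 1/25

Step 1 — compute v_5(x) by factoring powers of 5 out of the numerator and denominator: v_5(175/33) = 2. Step 2 — apply |x|_p = p^{-v_p(x)} = 5^{-2} = 1/25.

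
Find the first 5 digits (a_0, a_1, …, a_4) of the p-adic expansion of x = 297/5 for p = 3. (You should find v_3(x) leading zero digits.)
(a_0, …, a_4) = (0, 0, 0, 1, 1)

v_3(297/5) = 3, so a_0 = ... = a_2 = 0. Factor out: x = 3^3 · u with u = 11/5 a unit in ℤ_3. Expand u iteratively via a_{v+i} = u_i mod 3, u_{i+1} = (u_i − a_{v+i})/3:
  u_0 = 11/5;  a_3 = 1;  u_1 = (u_0 − 1)/3 = 2/5
  u_1 = 2/5;  a_4 = 1;  u_2 = (u_1 − 1)/3 = -1/5
Digits: (0, 0, 0, 1, 1).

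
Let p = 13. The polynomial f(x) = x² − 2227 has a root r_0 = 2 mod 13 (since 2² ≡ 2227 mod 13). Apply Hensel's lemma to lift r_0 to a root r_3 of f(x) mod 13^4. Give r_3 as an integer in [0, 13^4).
r_3 = 21556 (mod 28561)

Hensel's recurrence: r_{i+1} = r_i − f(r_i)·(f′(r_i))^{-1} mod 13^{i+2}, with f′(x) = 2x. Iterate:
  r_0 = 2 (mod 13)
  r_1 = 93 (mod 169)
  r_2 = 1783 (mod 2197)
  r_3 = 21556 (mod 28561)
Final: r_3 = 21556, and one checks f(r_3) ≡ 0 mod 13^4.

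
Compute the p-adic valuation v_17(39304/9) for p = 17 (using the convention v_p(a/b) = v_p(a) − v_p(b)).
v_17(39304/9) = 3

Factor powers of 17 from the numerator and denominator of the reduced fraction: 39304 = 17^3 · 8 and 9 = 17^0 · 9. Apply v_p(a/b) = v_p(a) − v_p(b): v_17(39304/9) = 3 − 0 = 3.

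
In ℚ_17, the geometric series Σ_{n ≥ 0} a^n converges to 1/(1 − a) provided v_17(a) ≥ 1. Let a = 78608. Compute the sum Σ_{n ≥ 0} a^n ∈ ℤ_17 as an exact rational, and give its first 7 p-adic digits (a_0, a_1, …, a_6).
Σ a^n = 1/(1 − a) = -1/78607;  first 7 digits = (1, 0, 0, 16, 0, 0, 1)

v_17(a) = 3 ≥ 1, so the series converges in ℤ_17 to 1/(1 − a) = 1/(1 − 78608) = -1/78607. Expand this rational in ℤ_17: compute digits iteratively via d_i = x_i mod 17, x_{i+1} = (x_i − d_i)/17. The first 7 digits are (1, 0, 0, 16, 0, 0, 1).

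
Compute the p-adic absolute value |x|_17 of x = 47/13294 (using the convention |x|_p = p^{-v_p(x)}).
|47/13294|_17 = 289

Step 1 — compute v_17(x) by factoring powers of 17 out of the numerator and denominator: v_17(47/13294) = -2. Step 2 — apply |x|_p = p^{-v_p(x)} = 17^{2} = 289.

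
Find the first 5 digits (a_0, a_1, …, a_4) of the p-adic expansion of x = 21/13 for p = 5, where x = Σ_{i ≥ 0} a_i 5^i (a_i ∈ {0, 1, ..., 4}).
(a_0, …, a_4) = (2, 3, 4, 1, 0)

v_5(21/13) = 0 (numerator and denominator both coprime to 5), so x ∈ ℤ_5^×. Compute digits iteratively via a_i = x_i mod 5, x_{i+1} = (x_i − a_i)/5, with x_0 = x:
  x_0 = 21/13;  a_0 = 2;  x_1 = (x_0 − 2)/5 = -1/13
  x_1 = -1/13;  a_1 = 3;  x_2 = (x_1 − 3)/5 = -8/13
  x_2 = -8/13;  a_2 = 4;  x_3 = (x_2 − 4)/5 = -12/13
  x_3 = -12/13;  a_3 = 1;  x_4 = (x_3 − 1)/5 = -5/13
  x_4 = -5/13;  a_4 = 0;  x_5 = (x_4 − 0)/5 = -1/13
Digits: (2, 3, 4, 1, 0).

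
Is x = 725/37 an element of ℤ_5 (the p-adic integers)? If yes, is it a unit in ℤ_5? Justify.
x ∈ ℤ_5 but not a unit; v_5(x) = 2 > 0

ℤ_5 = {x ∈ ℚ_5 : v_5(x) ≥ 0} and ℤ_5^× = {x ∈ ℤ_5 : v_5(x) = 0}. Here v_5(725/37) = v_5(num) − v_5(den) = 2; compare against these criteria.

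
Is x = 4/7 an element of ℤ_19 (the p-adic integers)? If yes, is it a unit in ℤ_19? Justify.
x ∈ ℤ_19^× (unit); v_19(x) = 0

ℤ_19 = {x ∈ ℚ_19 : v_19(x) ≥ 0} and ℤ_19^× = {x ∈ ℤ_19 : v_19(x) = 0}. Here v_19(4/7) = v_19(num) − v_19(den) = 0; compare against these criteria.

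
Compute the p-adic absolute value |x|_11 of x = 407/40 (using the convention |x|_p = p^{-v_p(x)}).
|407/40|_11 = 1/11

Step 1 — compute v_11(x) by factoring powers of 11 out of the numerator and denominator: v_11(407/40) = 1. Step 2 — apply |x|_p = p^{-v_p(x)} = 11^{-1} = 1/11.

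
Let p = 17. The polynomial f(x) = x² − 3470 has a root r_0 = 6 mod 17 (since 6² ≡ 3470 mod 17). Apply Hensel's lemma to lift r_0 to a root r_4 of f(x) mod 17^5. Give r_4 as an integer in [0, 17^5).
r_4 = 505705 (mod 1419857)

Hensel's recurrence: r_{i+1} = r_i − f(r_i)·(f′(r_i))^{-1} mod 17^{i+2}, with f′(x) = 2x. Iterate:
  r_0 = 6 (mod 17)
  r_1 = 244 (mod 289)
  r_2 = 4579 (mod 4913)
  r_3 = 4579 (mod 83521)
  r_4 = 505705 (mod 1419857)
Final: r_4 = 505705, and one checks f(r_4) ≡ 0 mod 17^5.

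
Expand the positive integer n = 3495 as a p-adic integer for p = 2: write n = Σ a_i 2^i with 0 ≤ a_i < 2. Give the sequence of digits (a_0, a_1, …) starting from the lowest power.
(a_0, a_1, …) = (1, 1, 1, 0, 0, 1, 0, 1, 1, 0, 1, 1)

Repeated division by 2 gives the digits low-to-high: 3495 = 1 + 1·2^1 + 1·2^2 + 1·2^5 + 1·2^7 + 1·2^8 + 1·2^10 + 1·2^11. Digit sequence: (1, 1, 1, 0, 0, 1, 0, 1, 1, 0, 1, 1).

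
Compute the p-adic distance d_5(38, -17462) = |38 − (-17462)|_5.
d_5(38, -17462) = 1/625

Step 1 — x − y = 38 − (-17462) = 17500. Step 2 — v_5(17500) = 4 (factor: 17500 = (5^4 · 28); the sign does not affect v_p). Step 3 — |x − y|_5 = 5^{-4} = 1/625.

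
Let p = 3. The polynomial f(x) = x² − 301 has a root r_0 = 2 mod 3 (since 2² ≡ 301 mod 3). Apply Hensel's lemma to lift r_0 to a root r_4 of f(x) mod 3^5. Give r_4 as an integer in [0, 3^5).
r_4 = 137 (mod 243)

Hensel's recurrence: r_{i+1} = r_i − f(r_i)·(f′(r_i))^{-1} mod 3^{i+2}, with f′(x) = 2x. Iterate:
  r_0 = 2 (mod 3)
  r_1 = 2 (mod 9)
  r_2 = 2 (mod 27)
  r_3 = 56 (mod 81)
  r_4 = 137 (mod 243)
Final: r_4 = 137, and one checks f(r_4) ≡ 0 mod 3^5.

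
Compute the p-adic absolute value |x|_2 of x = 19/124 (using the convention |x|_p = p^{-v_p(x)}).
|19/124|_2 = 4

Step 1 — compute v_2(x) by factoring powers of 2 out of the numerator and denominator: v_2(19/124) = -2. Step 2 — apply |x|_p = p^{-v_p(x)} = 2^{2} = 4.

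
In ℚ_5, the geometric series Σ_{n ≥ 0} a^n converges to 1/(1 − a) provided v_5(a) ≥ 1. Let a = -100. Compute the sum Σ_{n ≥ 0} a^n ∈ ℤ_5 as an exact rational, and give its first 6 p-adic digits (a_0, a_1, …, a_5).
Σ a^n = 1/(1 − a) = 1/101;  first 6 digits = (1, 0, 1, 4, 0, 3)

v_5(a) = 2 ≥ 1, so the series converges in ℤ_5 to 1/(1 − a) = 1/(1 − (-100)) = 1/101. Expand this rational in ℤ_5: compute digits iteratively via d_i = x_i mod 5, x_{i+1} = (x_i − d_i)/5. The first 6 digits are (1, 0, 1, 4, 0, 3).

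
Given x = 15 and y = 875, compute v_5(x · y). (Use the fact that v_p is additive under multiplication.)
v_5(13125) = 4

v_p(x) = 1 (factor: 15 = 5^1 · 3); v_p(y) = 3 (factor: 875 = 5^3 · 7). Additivity: v_p(xy) = v_p(x) + v_p(y) = 1 + 3 = 4. (Direct check: xy = 13125 = 5^4 · (21).)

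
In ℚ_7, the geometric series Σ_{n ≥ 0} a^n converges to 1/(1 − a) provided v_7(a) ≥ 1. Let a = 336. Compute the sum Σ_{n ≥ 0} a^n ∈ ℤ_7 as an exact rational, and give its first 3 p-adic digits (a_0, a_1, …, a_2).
Σ a^n = 1/(1 − a) = -1/335;  first 3 digits = (1, 6, 0)

v_7(a) = 1 ≥ 1, so the series converges in ℤ_7 to 1/(1 − a) = 1/(1 − 336) = -1/335. Expand this rational in ℤ_7: compute digits iteratively via d_i = x_i mod 7, x_{i+1} = (x_i − d_i)/7. The first 3 digits are (1, 6, 0).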